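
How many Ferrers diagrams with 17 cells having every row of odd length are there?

A partial list (first 12 by largest part):
17
15 + 1 + 1
13 + 3 + 1
13 + 1 + 1 + 1 + 1
11 + 5 + 1
11 + 3 + 3
11 + 3 + 1 + 1 + 1
11 + 1 + 1 + 1 + 1 + 1 + 1
9 + 7 + 1
9 + 5 + 3
9 + 5 + 1 + 1 + 1
9 + 3 + 3 + 1 + 1
…and 26 more, for 38 total.

38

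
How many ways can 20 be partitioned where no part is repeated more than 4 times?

Counting exhaustively, 409 partitions satisfy the conditions.

409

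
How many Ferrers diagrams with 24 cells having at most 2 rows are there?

13

They are:
24
23 + 1
22 + 2
21 + 3
20 + 4
19 + 5
18 + 6
17 + 7
16 + 8
15 + 9
14 + 10
13 + 11
12 + 12
That's 13 in total.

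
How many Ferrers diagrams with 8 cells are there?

They are:
8
7+1
6+2
6+1+1
5+3
5+2+1
5+1+1+1
4+4
4+3+1
4+2+2
4+2+1+1
4+1+1+1+1
3+3+2
3+3+1+1
3+2+2+1
3+2+1+1+1
3+1+1+1+1+1
2+2+2+2
2+2+2+1+1
2+2+1+1+1+1
2+1+1+1+1+1+1
1+1+1+1+1+1+1+1

22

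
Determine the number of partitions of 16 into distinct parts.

32

There are too many to list fully; the first 12 (by largest part) are:
16
1 + 15
2 + 14
3 + 13
1 + 2 + 13
4 + 12
1 + 3 + 12
5 + 11
1 + 4 + 11
2 + 3 + 11
6 + 10
1 + 5 + 10
…and 20 more, for 32 total.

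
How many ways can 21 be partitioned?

Systematic enumeration (by largest part, then next-largest, …) yields 792.

792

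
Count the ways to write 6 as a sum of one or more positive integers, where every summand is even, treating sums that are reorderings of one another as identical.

3

They are:
6
4+2
2+2+2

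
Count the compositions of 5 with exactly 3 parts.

6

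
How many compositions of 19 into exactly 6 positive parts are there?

8568

Place 5 bars in the 18 internal gaps of a row of 19 dots: C(18,5) = 8568.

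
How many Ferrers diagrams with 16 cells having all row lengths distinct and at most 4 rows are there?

31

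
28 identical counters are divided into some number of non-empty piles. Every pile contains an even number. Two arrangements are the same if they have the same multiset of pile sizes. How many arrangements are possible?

Enumerating by decreasing first part gives 135 partitions in all.

135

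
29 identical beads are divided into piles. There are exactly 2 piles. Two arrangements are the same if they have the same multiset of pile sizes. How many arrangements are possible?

Listing the qualifying partitions of 29:
28, 1
27, 2
26, 3
25, 4
24, 5
23, 6
22, 7
21, 8
20, 9
19, 10
18, 11
17, 12
16, 13
15, 14

14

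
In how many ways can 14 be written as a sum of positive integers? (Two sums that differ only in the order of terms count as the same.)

Systematic enumeration (by largest part, then next-largest, …) yields 135.

135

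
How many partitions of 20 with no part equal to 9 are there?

571

Systematic enumeration (by largest part, then next-largest, …) yields 571.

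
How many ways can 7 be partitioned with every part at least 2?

They are:
7
5,2
4,3
3,2,2
That's 4 in total.

4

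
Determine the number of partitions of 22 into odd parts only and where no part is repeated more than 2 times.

The partitions of 22 that satisfy the conditions:
21, 1
19, 3
17, 5
17, 3, 1, 1
15, 7
15, 5, 1, 1
15, 3, 3, 1
13, 9
13, 7, 1, 1
13, 5, 3, 1
11, 11
11, 9, 1, 1
11, 7, 3, 1
11, 5, 5, 1
11, 5, 3, 3
9, 9, 3, 1
9, 7, 5, 1
9, 7, 3, 3
9, 5, 5, 3
9, 5, 3, 3, 1, 1
7, 7, 5, 3
7, 7, 3, 3, 1, 1
7, 5, 5, 3, 1, 1
That's 23 in total.

23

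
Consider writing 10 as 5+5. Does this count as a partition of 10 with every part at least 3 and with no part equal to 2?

The parts sum to 10, and the condition 'every summand is at least 3' holds; the condition 'no summand equals 2' holds.

Yes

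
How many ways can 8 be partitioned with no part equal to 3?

15

Enumerating:
8
7,1
6,2
6,1,1
5,2,1
5,1,1,1
4,4
4,2,2
4,2,1,1
4,1,1,1,1
2,2,2,2
2,2,2,1,1
2,2,1,1,1,1
2,1,1,1,1,1,1
1,1,1,1,1,1,1,1
That's 15 in total.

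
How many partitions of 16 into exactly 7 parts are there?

28

There are too many to list fully; the first 12 (by largest part) are:
1, 1, 1, 1, 1, 1, 10
1, 1, 1, 1, 1, 2, 9
1, 1, 1, 1, 1, 3, 8
1, 1, 1, 1, 2, 2, 8
1, 1, 1, 1, 1, 4, 7
1, 1, 1, 1, 2, 3, 7
1, 1, 1, 2, 2, 2, 7
1, 1, 1, 1, 1, 5, 6
1, 1, 1, 1, 2, 4, 6
1, 1, 1, 1, 3, 3, 6
1, 1, 1, 2, 2, 3, 6
1, 1, 2, 2, 2, 2, 6
…and 16 more, for 28 total.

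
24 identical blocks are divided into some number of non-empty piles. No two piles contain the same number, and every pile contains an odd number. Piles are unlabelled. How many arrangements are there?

11

Listing the qualifying partitions of 24:
1 + 23
3 + 21
5 + 19
7 + 17
9 + 15
1 + 3 + 5 + 15
11 + 13
1 + 3 + 7 + 13
1 + 3 + 9 + 11
1 + 5 + 7 + 11
3 + 5 + 7 + 9
That's 11 in total.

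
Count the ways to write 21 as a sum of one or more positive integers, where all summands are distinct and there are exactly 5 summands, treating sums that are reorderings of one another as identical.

10

The partitions of 21 that satisfy the conditions:
11 + 4 + 3 + 2 + 1
10 + 5 + 3 + 2 + 1
9 + 6 + 3 + 2 + 1
9 + 5 + 4 + 2 + 1
8 + 7 + 3 + 2 + 1
8 + 6 + 4 + 2 + 1
8 + 5 + 4 + 3 + 1
7 + 6 + 5 + 2 + 1
7 + 6 + 4 + 3 + 1
7 + 5 + 4 + 3 + 2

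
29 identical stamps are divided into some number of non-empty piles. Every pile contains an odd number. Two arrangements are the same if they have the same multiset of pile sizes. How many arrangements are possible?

There are 256 such partitions.

256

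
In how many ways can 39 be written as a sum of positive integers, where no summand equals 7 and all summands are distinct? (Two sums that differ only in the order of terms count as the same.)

Enumerating by decreasing first part gives 698 partitions in all.

698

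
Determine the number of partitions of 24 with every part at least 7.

10

Enumerating:
24
7+17
8+16
9+15
10+14
11+13
12+12
7+7+10
7+8+9
8+8+8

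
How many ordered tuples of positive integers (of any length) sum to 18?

There are 17 gaps and each independently is a cut or not, giving 2^17 = 131072.

131072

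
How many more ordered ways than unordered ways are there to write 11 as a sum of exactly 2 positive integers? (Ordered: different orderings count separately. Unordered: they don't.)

5

Ordered (compositions into 2 parts): C(10,1) = 10.
Partitions of 11 into exactly 2 parts: 5.
Difference: 10 − 5 = 5.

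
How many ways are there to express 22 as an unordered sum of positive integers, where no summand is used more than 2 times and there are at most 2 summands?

Listing the qualifying partitions of 22:
22
21, 1
20, 2
19, 3
18, 4
17, 5
16, 6
15, 7
14, 8
13, 9
12, 10
11, 11

12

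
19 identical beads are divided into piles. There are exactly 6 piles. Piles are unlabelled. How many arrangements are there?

71

Counting exhaustively, 71 partitions satisfy the conditions.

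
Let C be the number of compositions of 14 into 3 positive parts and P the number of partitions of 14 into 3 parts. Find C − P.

62

Ordered (compositions into 3 parts): C(13,2) = 78.
Unordered (partitions into 3 parts): 16.
Difference: 78 − 16 = 62.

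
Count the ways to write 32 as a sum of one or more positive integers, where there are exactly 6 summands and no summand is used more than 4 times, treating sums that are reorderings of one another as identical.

Enumerating by decreasing first part gives 703 partitions in all.

703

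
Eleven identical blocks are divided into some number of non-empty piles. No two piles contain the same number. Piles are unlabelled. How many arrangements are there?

12

They are:
11
10, 1
9, 2
8, 3
8, 2, 1
7, 4
7, 3, 1
6, 5
6, 4, 1
6, 3, 2
5, 4, 2
5, 3, 2, 1
Counting gives 12.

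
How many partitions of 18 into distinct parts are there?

46

There are too many to list fully; the first 12 (by largest part) are:
18
1, 17
2, 16
3, 15
1, 2, 15
4, 14
1, 3, 14
5, 13
1, 4, 13
2, 3, 13
6, 12
1, 5, 12
…and 34 more, for 46 total.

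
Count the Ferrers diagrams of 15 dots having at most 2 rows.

8

Listing the qualifying partitions of 15:
15
14, 1
13, 2
12, 3
11, 4
10, 5
9, 6
8, 7
That's 8 in total.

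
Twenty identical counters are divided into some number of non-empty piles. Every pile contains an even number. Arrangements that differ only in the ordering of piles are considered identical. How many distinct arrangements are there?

There are too many to list fully; the first 12 (by largest part) are:
20
18+2
16+4
16+2+2
14+6
14+4+2
14+2+2+2
12+8
12+6+2
12+4+4
12+4+2+2
12+2+2+2+2
…and 30 more, for 42 total.

42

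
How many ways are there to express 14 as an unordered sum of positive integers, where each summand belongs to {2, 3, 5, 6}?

They are:
6 + 6 + 2
6 + 5 + 3
6 + 3 + 3 + 2
6 + 2 + 2 + 2 + 2
5 + 5 + 2 + 2
5 + 3 + 3 + 3
5 + 3 + 2 + 2 + 2
3 + 3 + 3 + 3 + 2
3 + 3 + 2 + 2 + 2 + 2
2 + 2 + 2 + 2 + 2 + 2 + 2

10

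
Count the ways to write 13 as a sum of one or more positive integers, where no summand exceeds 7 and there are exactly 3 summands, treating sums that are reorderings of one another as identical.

8

The partitions of 13 that satisfy the conditions:
7, 5, 1
7, 4, 2
7, 3, 3
6, 6, 1
6, 5, 2
6, 4, 3
5, 5, 3
5, 4, 4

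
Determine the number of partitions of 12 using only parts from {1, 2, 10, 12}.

They are:
12
10,2
10,1,1
2,2,2,2,2,2
2,2,2,2,2,1,1
2,2,2,2,1,1,1,1
2,2,2,1,1,1,1,1,1
2,2,1,1,1,1,1,1,1,1
2,1,1,1,1,1,1,1,1,1,1
1,1,1,1,1,1,1,1,1,1,1,1
Counting gives 10.

10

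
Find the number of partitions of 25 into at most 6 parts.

612

A full systematic count gives 612.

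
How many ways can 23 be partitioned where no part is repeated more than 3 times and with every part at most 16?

Systematic enumeration (by largest part, then next-largest, …) yields 566.

566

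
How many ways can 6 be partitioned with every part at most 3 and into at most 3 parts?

3

Enumerating:
3 + 3
3 + 2 + 1
2 + 2 + 2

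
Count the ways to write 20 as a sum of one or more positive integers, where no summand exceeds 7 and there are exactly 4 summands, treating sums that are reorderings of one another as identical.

13

Listing the qualifying partitions of 20:
1,5,7,7
2,4,7,7
3,3,7,7
1,6,6,7
2,5,6,7
3,4,6,7
3,5,5,7
4,4,5,7
2,6,6,6
3,5,6,6
4,4,6,6
4,5,5,6
5,5,5,5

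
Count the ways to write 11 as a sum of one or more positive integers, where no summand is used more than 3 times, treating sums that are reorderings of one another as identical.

38

A partial list (first 12 by largest part):
11
10,1
9,2
9,1,1
8,3
8,2,1
8,1,1,1
7,4
7,3,1
7,2,2
7,2,1,1
6,5
…and 26 more, for 38 total.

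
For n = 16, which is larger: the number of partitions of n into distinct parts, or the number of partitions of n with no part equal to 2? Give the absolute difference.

Partitions of 16 into distinct parts: 32.
Partitions of 16 with no part equal to 2: 96.
|32 − 96| = 64.

64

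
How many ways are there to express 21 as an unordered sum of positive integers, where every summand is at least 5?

15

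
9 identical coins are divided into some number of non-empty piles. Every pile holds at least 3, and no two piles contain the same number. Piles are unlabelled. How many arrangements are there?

3

Listing the qualifying partitions of 9:
9
3+6
4+5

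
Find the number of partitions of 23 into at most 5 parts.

Direct enumeration gives 291 partitions.

291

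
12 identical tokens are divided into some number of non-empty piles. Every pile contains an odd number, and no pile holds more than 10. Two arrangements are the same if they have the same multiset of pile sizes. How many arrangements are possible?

14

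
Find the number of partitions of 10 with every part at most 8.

There are too many to list fully; the first 12 (by largest part) are:
8 + 2
8 + 1 + 1
7 + 3
7 + 2 + 1
7 + 1 + 1 + 1
6 + 4
6 + 3 + 1
6 + 2 + 2
6 + 2 + 1 + 1
6 + 1 + 1 + 1 + 1
5 + 5
5 + 4 + 1
…and 28 more, for 40 total.

40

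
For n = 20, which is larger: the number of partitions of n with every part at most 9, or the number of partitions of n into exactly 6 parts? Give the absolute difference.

Partitions of 20 with every part at most 9: 488.
Partitions of 20 into exactly 6 parts: 90.
|488 − 90| = 398.

398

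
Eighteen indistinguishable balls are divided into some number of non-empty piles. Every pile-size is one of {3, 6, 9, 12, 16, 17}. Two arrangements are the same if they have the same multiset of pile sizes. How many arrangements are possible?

9

They are:
12, 6
12, 3, 3
9, 9
9, 6, 3
9, 3, 3, 3
6, 6, 6
6, 6, 3, 3
6, 3, 3, 3, 3
3, 3, 3, 3, 3, 3
Counting gives 9.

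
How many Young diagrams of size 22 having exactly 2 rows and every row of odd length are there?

Listing the qualifying partitions of 22:
1+21
3+19
5+17
7+15
9+13
11+11
That's 6 in total.

6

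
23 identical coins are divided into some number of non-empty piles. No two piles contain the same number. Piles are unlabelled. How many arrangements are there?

104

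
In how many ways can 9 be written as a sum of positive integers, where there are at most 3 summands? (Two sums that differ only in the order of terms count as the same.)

12

The partitions of 9 that satisfy the conditions:
9
8,1
7,2
7,1,1
6,3
6,2,1
5,4
5,3,1
5,2,2
4,4,1
4,3,2
3,3,3
Counting gives 12.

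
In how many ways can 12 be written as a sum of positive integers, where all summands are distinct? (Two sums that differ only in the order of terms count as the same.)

15

Enumerating:
12
1+11
2+10
3+9
1+2+9
4+8
1+3+8
5+7
1+4+7
2+3+7
1+5+6
2+4+6
1+2+3+6
3+4+5
1+2+4+5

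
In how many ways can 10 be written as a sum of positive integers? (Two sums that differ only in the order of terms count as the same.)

A partial list (first 12 by largest part):
10
9, 1
8, 2
8, 1, 1
7, 3
7, 2, 1
7, 1, 1, 1
6, 4
6, 3, 1
6, 2, 2
6, 2, 1, 1
6, 1, 1, 1, 1
…and 30 more, for 42 total.

42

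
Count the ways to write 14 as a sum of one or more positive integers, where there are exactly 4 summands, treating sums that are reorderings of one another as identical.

23

Enumerating:
11, 1, 1, 1
10, 2, 1, 1
9, 3, 1, 1
9, 2, 2, 1
8, 4, 1, 1
8, 3, 2, 1
8, 2, 2, 2
7, 5, 1, 1
7, 4, 2, 1
7, 3, 3, 1
7, 3, 2, 2
6, 6, 1, 1
6, 5, 2, 1
6, 4, 3, 1
6, 4, 2, 2
6, 3, 3, 2
5, 5, 3, 1
5, 5, 2, 2
5, 4, 4, 1
5, 4, 3, 2
5, 3, 3, 3
4, 4, 4, 2
4, 4, 3, 3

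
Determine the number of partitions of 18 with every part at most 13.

373

Counting exhaustively, 373 partitions satisfy the conditions.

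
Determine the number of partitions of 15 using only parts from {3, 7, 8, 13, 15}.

The partitions of 15 that satisfy the conditions:
15
7 + 8
3 + 3 + 3 + 3 + 3
Counting gives 3.

3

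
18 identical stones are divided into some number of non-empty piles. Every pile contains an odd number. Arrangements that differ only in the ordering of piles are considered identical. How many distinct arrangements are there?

46

A partial list (first 12 by largest part):
17+1
15+3
15+1+1+1
13+5
13+3+1+1
13+1+1+1+1+1
11+7
11+5+1+1
11+3+3+1
11+3+1+1+1+1
11+1+1+1+1+1+1+1
9+9
…and 34 more, for 46 total.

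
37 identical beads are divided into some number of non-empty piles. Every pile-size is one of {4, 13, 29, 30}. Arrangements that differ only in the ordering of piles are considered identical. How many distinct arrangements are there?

2

They are:
29, 4, 4
13, 4, 4, 4, 4, 4, 4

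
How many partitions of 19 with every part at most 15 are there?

483

Counting exhaustively, 483 partitions satisfy the conditions.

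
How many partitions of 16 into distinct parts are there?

32

There are too many to list fully; the first 12 (by largest part) are:
16
1 + 15
2 + 14
3 + 13
1 + 2 + 13
4 + 12
1 + 3 + 12
5 + 11
1 + 4 + 11
2 + 3 + 11
6 + 10
1 + 5 + 10
…and 20 more, for 32 total.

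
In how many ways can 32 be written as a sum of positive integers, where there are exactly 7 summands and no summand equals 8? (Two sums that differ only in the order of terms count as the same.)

661

There are 661 such partitions.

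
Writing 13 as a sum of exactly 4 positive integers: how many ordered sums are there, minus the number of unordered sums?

202

Ordered (compositions into 4 parts): C(12,3) = 220.
Partitions of 13 into exactly 4 parts: 18.
Difference: 220 − 18 = 202.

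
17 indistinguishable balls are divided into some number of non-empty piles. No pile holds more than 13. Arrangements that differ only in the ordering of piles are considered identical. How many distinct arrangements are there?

Enumerating by decreasing first part gives 290 partitions in all.

290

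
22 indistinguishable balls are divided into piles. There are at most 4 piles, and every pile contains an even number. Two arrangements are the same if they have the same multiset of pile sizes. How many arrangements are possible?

A partial list (first 12 by largest part):
22
2,20
4,18
2,2,18
6,16
2,4,16
2,2,2,16
8,14
2,6,14
4,4,14
2,2,4,14
10,12
…and 15 more, for 27 total.

27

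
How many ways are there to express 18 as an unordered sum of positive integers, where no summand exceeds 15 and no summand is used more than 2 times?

Enumerating by decreasing first part gives 131 partitions in all.

131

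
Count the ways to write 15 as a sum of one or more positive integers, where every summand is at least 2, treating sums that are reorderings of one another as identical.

41

A partial list (first 12 by largest part):
15
13,2
12,3
11,4
11,2,2
10,5
10,3,2
9,6
9,4,2
9,3,3
9,2,2,2
8,7
…and 29 more, for 41 total.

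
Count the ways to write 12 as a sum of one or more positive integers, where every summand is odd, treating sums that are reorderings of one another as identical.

The partitions of 12 that satisfy the conditions:
11, 1
9, 3
9, 1, 1, 1
7, 5
7, 3, 1, 1
7, 1, 1, 1, 1, 1
5, 5, 1, 1
5, 3, 3, 1
5, 3, 1, 1, 1, 1
5, 1, 1, 1, 1, 1, 1, 1
3, 3, 3, 3
3, 3, 3, 1, 1, 1
3, 3, 1, 1, 1, 1, 1, 1
3, 1, 1, 1, 1, 1, 1, 1, 1, 1
1, 1, 1, 1, 1, 1, 1, 1, 1, 1, 1, 1

15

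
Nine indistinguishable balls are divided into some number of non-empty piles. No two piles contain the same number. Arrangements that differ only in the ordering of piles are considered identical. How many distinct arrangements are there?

8

The partitions of 9 that satisfy the conditions:
9
8+1
7+2
6+3
6+2+1
5+4
5+3+1
4+3+2
Counting gives 8.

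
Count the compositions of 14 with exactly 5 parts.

715

Place 4 bars in the 13 internal gaps of a row of 14 dots: C(13,4) = 715.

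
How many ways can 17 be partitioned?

Counting exhaustively, 297 partitions satisfy the conditions.

297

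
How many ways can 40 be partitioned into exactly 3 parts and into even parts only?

33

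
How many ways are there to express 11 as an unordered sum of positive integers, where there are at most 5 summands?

37

There are too many to list fully; the first 12 (by largest part) are:
11
10, 1
9, 2
9, 1, 1
8, 3
8, 2, 1
8, 1, 1, 1
7, 4
7, 3, 1
7, 2, 2
7, 2, 1, 1
7, 1, 1, 1, 1
…and 25 more, for 37 total.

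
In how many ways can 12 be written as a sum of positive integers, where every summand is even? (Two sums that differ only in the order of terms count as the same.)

Listing the qualifying partitions of 12:
12
10 + 2
8 + 4
8 + 2 + 2
6 + 6
6 + 4 + 2
6 + 2 + 2 + 2
4 + 4 + 4
4 + 4 + 2 + 2
4 + 2 + 2 + 2 + 2
2 + 2 + 2 + 2 + 2 + 2
Counting gives 11.

11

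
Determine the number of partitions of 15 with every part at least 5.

Enumerating:
15
10 + 5
9 + 6
8 + 7
5 + 5 + 5
Counting gives 5.

5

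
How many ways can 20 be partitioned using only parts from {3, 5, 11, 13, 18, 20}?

4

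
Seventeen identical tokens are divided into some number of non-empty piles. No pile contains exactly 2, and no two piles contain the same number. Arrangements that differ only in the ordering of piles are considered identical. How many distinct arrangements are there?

22

Listing the qualifying partitions of 17:
17
1 + 16
3 + 14
4 + 13
1 + 3 + 13
5 + 12
1 + 4 + 12
6 + 11
1 + 5 + 11
7 + 10
1 + 6 + 10
3 + 4 + 10
8 + 9
1 + 7 + 9
3 + 5 + 9
1 + 3 + 4 + 9
3 + 6 + 8
4 + 5 + 8
1 + 3 + 5 + 8
4 + 6 + 7
1 + 3 + 6 + 7
1 + 4 + 5 + 7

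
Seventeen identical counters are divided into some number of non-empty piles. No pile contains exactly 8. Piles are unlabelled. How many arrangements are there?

267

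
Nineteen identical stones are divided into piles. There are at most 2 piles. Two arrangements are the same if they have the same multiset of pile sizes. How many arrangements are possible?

They are:
19
18,1
17,2
16,3
15,4
14,5
13,6
12,7
11,8
10,9

10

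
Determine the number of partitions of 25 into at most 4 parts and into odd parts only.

17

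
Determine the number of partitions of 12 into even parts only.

11

The partitions of 12 that satisfy the conditions:
12
10 + 2
8 + 4
8 + 2 + 2
6 + 6
6 + 4 + 2
6 + 2 + 2 + 2
4 + 4 + 4
4 + 4 + 2 + 2
4 + 2 + 2 + 2 + 2
2 + 2 + 2 + 2 + 2 + 2
Counting gives 11.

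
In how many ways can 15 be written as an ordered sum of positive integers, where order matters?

16384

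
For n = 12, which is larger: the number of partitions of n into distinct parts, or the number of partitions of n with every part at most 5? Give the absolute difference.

32

Partitions of 12 into distinct parts: 15.
Partitions of 12 with every part at most 5: 47.
|15 − 47| = 32.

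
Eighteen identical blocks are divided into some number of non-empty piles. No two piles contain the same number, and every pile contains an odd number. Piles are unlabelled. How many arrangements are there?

5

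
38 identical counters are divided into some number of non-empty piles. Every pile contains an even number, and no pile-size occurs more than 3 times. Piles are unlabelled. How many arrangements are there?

A full systematic count gives 258.

258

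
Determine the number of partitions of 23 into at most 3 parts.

There are too many to list fully; the first 12 (by largest part) are:
23
22, 1
21, 2
21, 1, 1
20, 3
20, 2, 1
19, 4
19, 3, 1
19, 2, 2
18, 5
18, 4, 1
18, 3, 2
…and 44 more, for 56 total.

56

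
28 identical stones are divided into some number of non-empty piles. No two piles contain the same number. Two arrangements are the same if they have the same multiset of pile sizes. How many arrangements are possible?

222

Direct enumeration gives 222 partitions.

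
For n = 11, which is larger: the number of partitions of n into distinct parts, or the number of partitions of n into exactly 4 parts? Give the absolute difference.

Partitions of 11 into distinct parts: 12.
Partitions of 11 into exactly 4 parts: 11.
|12 − 11| = 1.

1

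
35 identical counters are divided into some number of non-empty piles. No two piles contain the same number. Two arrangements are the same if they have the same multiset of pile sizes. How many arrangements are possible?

Direct enumeration gives 585 partitions.

585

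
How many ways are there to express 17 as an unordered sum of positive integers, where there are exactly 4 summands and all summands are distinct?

They are:
11,3,2,1
10,4,2,1
9,5,2,1
9,4,3,1
8,6,2,1
8,5,3,1
8,4,3,2
7,6,3,1
7,5,4,1
7,5,3,2
6,5,4,2

11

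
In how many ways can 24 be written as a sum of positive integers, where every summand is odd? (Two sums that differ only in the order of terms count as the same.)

Direct enumeration gives 122 partitions.

122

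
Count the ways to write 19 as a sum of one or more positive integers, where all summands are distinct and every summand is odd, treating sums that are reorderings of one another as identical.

6

Enumerating:
19
1,3,15
1,5,13
1,7,11
3,5,11
3,7,9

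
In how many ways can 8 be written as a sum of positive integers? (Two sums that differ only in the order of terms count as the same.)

22

Listing the qualifying partitions of 8:
8
1,7
2,6
1,1,6
3,5
1,2,5
1,1,1,5
4,4
1,3,4
2,2,4
1,1,2,4
1,1,1,1,4
2,3,3
1,1,3,3
1,2,2,3
1,1,1,2,3
1,1,1,1,1,3
2,2,2,2
1,1,2,2,2
1,1,1,1,2,2
1,1,1,1,1,1,2
1,1,1,1,1,1,1,1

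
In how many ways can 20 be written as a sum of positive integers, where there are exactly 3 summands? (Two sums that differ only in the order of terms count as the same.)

33

A partial list (first 12 by largest part):
1, 1, 18
1, 2, 17
1, 3, 16
2, 2, 16
1, 4, 15
2, 3, 15
1, 5, 14
2, 4, 14
3, 3, 14
1, 6, 13
2, 5, 13
3, 4, 13
…and 21 more, for 33 total.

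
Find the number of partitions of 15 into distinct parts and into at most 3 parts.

20

They are:
15
14,1
13,2
12,3
12,2,1
11,4
11,3,1
10,5
10,4,1
10,3,2
9,6
9,5,1
9,4,2
8,7
8,6,1
8,5,2
8,4,3
7,6,2
7,5,3
6,5,4
Counting gives 20.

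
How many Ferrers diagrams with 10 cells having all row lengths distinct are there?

10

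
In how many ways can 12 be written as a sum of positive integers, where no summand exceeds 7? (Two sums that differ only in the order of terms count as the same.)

65

There are too many to list fully; the first 12 (by largest part) are:
7 + 5
7 + 4 + 1
7 + 3 + 2
7 + 3 + 1 + 1
7 + 2 + 2 + 1
7 + 2 + 1 + 1 + 1
7 + 1 + 1 + 1 + 1 + 1
6 + 6
6 + 5 + 1
6 + 4 + 2
6 + 4 + 1 + 1
6 + 3 + 3
…and 53 more, for 65 total.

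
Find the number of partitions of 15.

176

A full systematic count gives 176.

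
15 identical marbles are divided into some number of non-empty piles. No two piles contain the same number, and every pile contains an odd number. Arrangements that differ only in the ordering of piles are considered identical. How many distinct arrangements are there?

4

Listing the qualifying partitions of 15:
15
11+3+1
9+5+1
7+5+3
Counting gives 4.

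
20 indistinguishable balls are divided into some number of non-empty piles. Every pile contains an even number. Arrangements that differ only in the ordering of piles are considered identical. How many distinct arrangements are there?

42

There are too many to list fully; the first 12 (by largest part) are:
20
18 + 2
16 + 4
16 + 2 + 2
14 + 6
14 + 4 + 2
14 + 2 + 2 + 2
12 + 8
12 + 6 + 2
12 + 4 + 4
12 + 4 + 2 + 2
12 + 2 + 2 + 2 + 2
…and 30 more, for 42 total.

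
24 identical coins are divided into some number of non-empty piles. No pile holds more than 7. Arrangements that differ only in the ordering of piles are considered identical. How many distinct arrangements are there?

733

Counting exhaustively, 733 partitions satisfy the conditions.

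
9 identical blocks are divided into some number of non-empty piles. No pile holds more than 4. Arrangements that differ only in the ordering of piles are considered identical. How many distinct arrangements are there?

18

The partitions of 9 that satisfy the conditions:
1+4+4
2+3+4
1+1+3+4
1+2+2+4
1+1+1+2+4
1+1+1+1+1+4
3+3+3
1+2+3+3
1+1+1+3+3
2+2+2+3
1+1+2+2+3
1+1+1+1+2+3
1+1+1+1+1+1+3
1+2+2+2+2
1+1+1+2+2+2
1+1+1+1+1+2+2
1+1+1+1+1+1+1+2
1+1+1+1+1+1+1+1+1
That's 18 in total.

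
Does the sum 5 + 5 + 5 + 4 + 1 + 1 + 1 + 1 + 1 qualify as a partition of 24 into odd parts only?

The parts sum to 24, and the condition 'every summand is odd' is violated.

No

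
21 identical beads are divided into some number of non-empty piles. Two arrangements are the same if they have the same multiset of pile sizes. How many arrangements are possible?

792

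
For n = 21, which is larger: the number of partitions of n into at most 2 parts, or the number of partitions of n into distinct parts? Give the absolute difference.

Partitions of 21 into at most 2 parts: 11.
Partitions of 21 into distinct parts: 76.
|11 − 76| = 65.

65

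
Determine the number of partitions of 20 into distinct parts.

64

There are too many to list fully; the first 12 (by largest part) are:
20
19+1
18+2
17+3
17+2+1
16+4
16+3+1
15+5
15+4+1
15+3+2
14+6
14+5+1
…and 52 more, for 64 total.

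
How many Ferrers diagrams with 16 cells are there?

231

There are 231 such partitions.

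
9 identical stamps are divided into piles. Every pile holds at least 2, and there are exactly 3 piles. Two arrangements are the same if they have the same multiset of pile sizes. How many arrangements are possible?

3

Enumerating:
2 + 2 + 5
2 + 3 + 4
3 + 3 + 3
Counting gives 3.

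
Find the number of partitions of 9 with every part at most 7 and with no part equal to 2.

13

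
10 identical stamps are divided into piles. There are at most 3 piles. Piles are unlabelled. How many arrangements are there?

14

The partitions of 10 that satisfy the conditions:
10
1 + 9
2 + 8
1 + 1 + 8
3 + 7
1 + 2 + 7
4 + 6
1 + 3 + 6
2 + 2 + 6
5 + 5
1 + 4 + 5
2 + 3 + 5
2 + 4 + 4
3 + 3 + 4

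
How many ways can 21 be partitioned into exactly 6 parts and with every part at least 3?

Enumerating:
3+3+3+3+3+6
3+3+3+3+4+5
3+3+3+4+4+4

3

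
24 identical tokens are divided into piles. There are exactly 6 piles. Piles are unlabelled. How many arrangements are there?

199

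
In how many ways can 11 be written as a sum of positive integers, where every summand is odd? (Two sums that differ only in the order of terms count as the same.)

The partitions of 11 that satisfy the conditions:
11
9+1+1
7+3+1
7+1+1+1+1
5+5+1
5+3+3
5+3+1+1+1
5+1+1+1+1+1+1
3+3+3+1+1
3+3+1+1+1+1+1
3+1+1+1+1+1+1+1+1
1+1+1+1+1+1+1+1+1+1+1

12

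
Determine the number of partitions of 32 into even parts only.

Direct enumeration gives 231 partitions.

231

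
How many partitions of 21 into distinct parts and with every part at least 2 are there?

41

There are too many to list fully; the first 12 (by largest part) are:
21
19, 2
18, 3
17, 4
16, 5
16, 3, 2
15, 6
15, 4, 2
14, 7
14, 5, 2
14, 4, 3
13, 8
…and 29 more, for 41 total.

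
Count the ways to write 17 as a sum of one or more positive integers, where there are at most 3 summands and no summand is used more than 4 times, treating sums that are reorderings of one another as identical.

A partial list (first 12 by largest part):
17
16 + 1
15 + 2
15 + 1 + 1
14 + 3
14 + 2 + 1
13 + 4
13 + 3 + 1
13 + 2 + 2
12 + 5
12 + 4 + 1
12 + 3 + 2
…and 21 more, for 33 total.

33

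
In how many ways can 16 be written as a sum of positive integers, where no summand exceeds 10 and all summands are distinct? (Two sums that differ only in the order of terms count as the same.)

22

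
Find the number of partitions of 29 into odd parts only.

Systematic enumeration (by largest part, then next-largest, …) yields 256.

256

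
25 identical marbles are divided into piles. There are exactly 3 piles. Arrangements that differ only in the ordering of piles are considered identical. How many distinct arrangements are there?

A partial list (first 12 by largest part):
23,1,1
22,2,1
21,3,1
21,2,2
20,4,1
20,3,2
19,5,1
19,4,2
19,3,3
18,6,1
18,5,2
18,4,3
…and 40 more, for 52 total.

52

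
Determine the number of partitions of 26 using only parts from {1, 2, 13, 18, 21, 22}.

A partial list (first 12 by largest part):
22+2+2
22+2+1+1
22+1+1+1+1
21+2+2+1
21+2+1+1+1
21+1+1+1+1+1
18+2+2+2+2
18+2+2+2+1+1
18+2+2+1+1+1+1
18+2+1+1+1+1+1+1
18+1+1+1+1+1+1+1+1
13+13
…and 21 more, for 33 total.

33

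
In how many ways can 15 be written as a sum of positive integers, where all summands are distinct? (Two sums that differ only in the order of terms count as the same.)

27

There are too many to list fully; the first 12 (by largest part) are:
15
14, 1
13, 2
12, 3
12, 2, 1
11, 4
11, 3, 1
10, 5
10, 4, 1
10, 3, 2
9, 6
9, 5, 1
…and 15 more, for 27 total.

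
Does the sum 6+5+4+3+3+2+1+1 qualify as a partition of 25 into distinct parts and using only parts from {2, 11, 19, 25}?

No

The parts sum to 25, and the condition 'all summands are distinct' is violated.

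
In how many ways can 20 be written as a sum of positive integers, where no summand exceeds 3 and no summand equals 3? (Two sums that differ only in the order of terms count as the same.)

11

They are:
2+2+2+2+2+2+2+2+2+2
1+1+2+2+2+2+2+2+2+2+2
1+1+1+1+2+2+2+2+2+2+2+2
1+1+1+1+1+1+2+2+2+2+2+2+2
1+1+1+1+1+1+1+1+2+2+2+2+2+2
1+1+1+1+1+1+1+1+1+1+2+2+2+2+2
1+1+1+1+1+1+1+1+1+1+1+1+2+2+2+2
1+1+1+1+1+1+1+1+1+1+1+1+1+1+2+2+2
1+1+1+1+1+1+1+1+1+1+1+1+1+1+1+1+2+2
1+1+1+1+1+1+1+1+1+1+1+1+1+1+1+1+1+1+2
1+1+1+1+1+1+1+1+1+1+1+1+1+1+1+1+1+1+1+1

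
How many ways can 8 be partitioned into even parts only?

The partitions of 8 that satisfy the conditions:
8
6+2
4+4
4+2+2
2+2+2+2

5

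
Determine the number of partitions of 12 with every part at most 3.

19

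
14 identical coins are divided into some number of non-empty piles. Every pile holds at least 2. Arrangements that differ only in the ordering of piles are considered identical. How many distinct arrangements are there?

34

A partial list (first 12 by largest part):
14
2+12
3+11
4+10
2+2+10
5+9
2+3+9
6+8
2+4+8
3+3+8
2+2+2+8
7+7
…and 22 more, for 34 total.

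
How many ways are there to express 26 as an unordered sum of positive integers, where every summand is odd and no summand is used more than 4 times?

80

Counting exhaustively, 80 partitions satisfy the conditions.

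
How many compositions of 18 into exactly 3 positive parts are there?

Place 2 bars in the 17 internal gaps of a row of 18 dots: C(17,2) = 136.

136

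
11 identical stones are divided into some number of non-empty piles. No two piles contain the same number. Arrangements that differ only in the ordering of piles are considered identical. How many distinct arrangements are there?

They are:
11
1 + 10
2 + 9
3 + 8
1 + 2 + 8
4 + 7
1 + 3 + 7
5 + 6
1 + 4 + 6
2 + 3 + 6
2 + 4 + 5
1 + 2 + 3 + 5
Counting gives 12.

12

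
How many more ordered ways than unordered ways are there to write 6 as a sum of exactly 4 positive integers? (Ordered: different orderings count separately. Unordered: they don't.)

Ordered (compositions into 4 parts): C(5,3) = 10.
Partitions of 6 into exactly 4 parts: 2.
Difference: 10 − 2 = 8.

8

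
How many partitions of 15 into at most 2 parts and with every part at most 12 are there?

5

Listing the qualifying partitions of 15:
12 + 3
11 + 4
10 + 5
9 + 6
8 + 7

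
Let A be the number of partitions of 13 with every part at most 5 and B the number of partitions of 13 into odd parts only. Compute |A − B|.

39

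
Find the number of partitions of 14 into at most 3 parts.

24

Enumerating:
14
1,13
2,12
1,1,12
3,11
1,2,11
4,10
1,3,10
2,2,10
5,9
1,4,9
2,3,9
6,8
1,5,8
2,4,8
3,3,8
7,7
1,6,7
2,5,7
3,4,7
2,6,6
3,5,6
4,4,6
4,5,5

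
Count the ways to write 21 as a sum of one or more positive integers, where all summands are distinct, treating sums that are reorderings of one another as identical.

76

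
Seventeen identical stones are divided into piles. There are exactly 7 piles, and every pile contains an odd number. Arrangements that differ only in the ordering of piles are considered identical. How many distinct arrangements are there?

Enumerating:
11, 1, 1, 1, 1, 1, 1
9, 3, 1, 1, 1, 1, 1
7, 5, 1, 1, 1, 1, 1
7, 3, 3, 1, 1, 1, 1
5, 5, 3, 1, 1, 1, 1
5, 3, 3, 3, 1, 1, 1
3, 3, 3, 3, 3, 1, 1
Counting gives 7.

7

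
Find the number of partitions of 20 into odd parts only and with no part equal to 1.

Enumerating:
17,3
15,5
13,7
11,9
11,3,3,3
9,5,3,3
7,7,3,3
7,5,5,3
5,5,5,5
5,3,3,3,3,3
That's 10 in total.

10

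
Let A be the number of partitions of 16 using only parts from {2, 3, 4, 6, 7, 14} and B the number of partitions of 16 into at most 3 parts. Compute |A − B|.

7

Partitions of 16 using only parts from {2, 3, 4, 6, 7, 14}: 23.
Partitions of 16 into at most 3 parts: 30.
|23 − 30| = 7.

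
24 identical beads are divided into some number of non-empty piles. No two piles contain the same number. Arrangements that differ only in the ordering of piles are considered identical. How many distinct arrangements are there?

A full systematic count gives 122.

122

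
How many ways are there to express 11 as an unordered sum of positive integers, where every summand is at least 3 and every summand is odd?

Listing the qualifying partitions of 11:
11
3 + 3 + 5

2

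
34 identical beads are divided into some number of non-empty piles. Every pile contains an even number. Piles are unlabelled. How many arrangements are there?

Systematic enumeration (by largest part, then next-largest, …) yields 297.

297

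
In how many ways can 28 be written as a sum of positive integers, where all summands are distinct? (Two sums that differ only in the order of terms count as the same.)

There are 222 such partitions.

222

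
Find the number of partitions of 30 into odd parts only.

Systematic enumeration (by largest part, then next-largest, …) yields 296.

296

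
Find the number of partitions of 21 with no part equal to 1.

165

Counting exhaustively, 165 partitions satisfy the conditions.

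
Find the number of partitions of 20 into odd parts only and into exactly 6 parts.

Enumerating:
15+1+1+1+1+1
13+3+1+1+1+1
11+5+1+1+1+1
11+3+3+1+1+1
9+7+1+1+1+1
9+5+3+1+1+1
9+3+3+3+1+1
7+7+3+1+1+1
7+5+5+1+1+1
7+5+3+3+1+1
7+3+3+3+3+1
5+5+5+3+1+1
5+5+3+3+3+1
5+3+3+3+3+3

14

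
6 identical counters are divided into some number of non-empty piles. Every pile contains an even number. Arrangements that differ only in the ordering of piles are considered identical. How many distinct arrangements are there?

Listing the qualifying partitions of 6:
6
4, 2
2, 2, 2
Counting gives 3.

3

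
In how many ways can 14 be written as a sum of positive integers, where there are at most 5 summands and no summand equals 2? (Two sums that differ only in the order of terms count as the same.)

36

There are too many to list fully; the first 12 (by largest part) are:
14
13, 1
12, 1, 1
11, 3
11, 1, 1, 1
10, 4
10, 3, 1
10, 1, 1, 1, 1
9, 5
9, 4, 1
9, 3, 1, 1
8, 6
…and 24 more, for 36 total.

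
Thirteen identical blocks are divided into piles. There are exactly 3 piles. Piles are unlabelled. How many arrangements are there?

14

Enumerating:
11 + 1 + 1
10 + 2 + 1
9 + 3 + 1
9 + 2 + 2
8 + 4 + 1
8 + 3 + 2
7 + 5 + 1
7 + 4 + 2
7 + 3 + 3
6 + 6 + 1
6 + 5 + 2
6 + 4 + 3
5 + 5 + 3
5 + 4 + 4
That's 14 in total.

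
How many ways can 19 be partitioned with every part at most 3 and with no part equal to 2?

7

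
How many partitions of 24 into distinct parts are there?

122

There are 122 such partitions.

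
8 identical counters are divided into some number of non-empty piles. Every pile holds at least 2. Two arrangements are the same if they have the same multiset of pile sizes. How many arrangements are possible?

7

Enumerating:
8
6+2
5+3
4+4
4+2+2
3+3+2
2+2+2+2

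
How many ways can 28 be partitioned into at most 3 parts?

80

Counting exhaustively, 80 partitions satisfy the conditions.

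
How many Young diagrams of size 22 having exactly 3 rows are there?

40

A partial list (first 12 by largest part):
20,1,1
19,2,1
18,3,1
18,2,2
17,4,1
17,3,2
16,5,1
16,4,2
16,3,3
15,6,1
15,5,2
15,4,3
…and 28 more, for 40 total.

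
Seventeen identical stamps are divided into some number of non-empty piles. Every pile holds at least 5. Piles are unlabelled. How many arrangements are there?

7

Enumerating:
17
12,5
11,6
10,7
9,8
7,5,5
6,6,5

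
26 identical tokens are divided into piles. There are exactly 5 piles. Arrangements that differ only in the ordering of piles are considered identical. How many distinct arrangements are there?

Direct enumeration gives 221 partitions.

221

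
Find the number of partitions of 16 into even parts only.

22

Enumerating:
16
14,2
12,4
12,2,2
10,6
10,4,2
10,2,2,2
8,8
8,6,2
8,4,4
8,4,2,2
8,2,2,2,2
6,6,4
6,6,2,2
6,4,4,2
6,4,2,2,2
6,2,2,2,2,2
4,4,4,4
4,4,4,2,2
4,4,2,2,2,2
4,2,2,2,2,2,2
2,2,2,2,2,2,2,2
That's 22 in total.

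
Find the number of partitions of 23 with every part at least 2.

Enumerating by decreasing first part gives 253 partitions in all.

253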